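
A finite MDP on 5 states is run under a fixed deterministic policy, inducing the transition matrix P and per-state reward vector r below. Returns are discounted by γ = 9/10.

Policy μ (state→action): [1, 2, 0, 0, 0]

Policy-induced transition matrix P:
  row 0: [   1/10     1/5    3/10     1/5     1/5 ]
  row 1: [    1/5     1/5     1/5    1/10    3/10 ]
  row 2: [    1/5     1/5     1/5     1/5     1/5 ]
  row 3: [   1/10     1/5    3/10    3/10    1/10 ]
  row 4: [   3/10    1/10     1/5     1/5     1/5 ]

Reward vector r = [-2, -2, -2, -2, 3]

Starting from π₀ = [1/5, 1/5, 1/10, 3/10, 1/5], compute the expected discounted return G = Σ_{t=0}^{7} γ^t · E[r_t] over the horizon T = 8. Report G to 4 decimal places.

t=0: π = [0.2000, 0.2000, 0.1000, 0.3000, 0.2000], E[r] = -1.0000, γ^t·E[r] = -1.000000, running G = -1.000000
t=1: π = [0.1700, 0.1800, 0.2500, 0.2100, 0.1900], E[r] = -1.0500, γ^t·E[r] = -0.945000, running G = -1.945000
t=2: π = [0.1810, 0.1810, 0.2380, 0.2030, 0.1970], E[r] = -1.0150, γ^t·E[r] = -0.822150, running G = -2.767150
t=3: π = [0.1813, 0.1803, 0.2384, 0.2022, 0.1978], E[r] = -1.0110, γ^t·E[r] = -0.737019, running G = -3.504169
t=4: π = [0.1814, 0.1802, 0.2384, 0.2022, 0.1978], E[r] = -1.0110, γ^t·E[r] = -0.663284, running G = -4.167453
t=5: π = [0.1814, 0.1802, 0.2384, 0.2022, 0.1978], E[r] = -1.0110, γ^t·E[r] = -0.596977, running G = -4.764430
t=6: π = [0.1814, 0.1802, 0.2384, 0.2022, 0.1978], E[r] = -1.0110, γ^t·E[r] = -0.537281, running G = -5.301711
t=7: π = [0.1814, 0.1802, 0.2384, 0.2022, 0.1978], E[r] = -1.0110, γ^t·E[r] = -0.483553, running G = -5.785264

G = -5.7853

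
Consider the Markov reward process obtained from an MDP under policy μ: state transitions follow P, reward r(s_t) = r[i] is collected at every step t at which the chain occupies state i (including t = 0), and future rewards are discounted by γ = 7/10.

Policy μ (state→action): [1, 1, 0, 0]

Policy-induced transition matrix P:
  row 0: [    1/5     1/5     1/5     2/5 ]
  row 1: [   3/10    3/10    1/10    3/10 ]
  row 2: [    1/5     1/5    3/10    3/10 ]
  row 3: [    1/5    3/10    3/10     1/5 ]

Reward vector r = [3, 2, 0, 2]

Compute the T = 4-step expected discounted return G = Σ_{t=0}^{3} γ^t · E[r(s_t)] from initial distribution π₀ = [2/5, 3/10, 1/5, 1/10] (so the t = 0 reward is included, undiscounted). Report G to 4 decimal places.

G = 4.7546

t=0: π = [0.4000, 0.3000, 0.2000, 0.1000], E[r] = 2.0000, γ^t·E[r] = 2.000000, running G = 2.000000
t=1: π = [0.2300, 0.2400, 0.2000, 0.3300], E[r] = 1.8300, γ^t·E[r] = 1.281000, running G = 3.281000
t=2: π = [0.2240, 0.2570, 0.2290, 0.2900], E[r] = 1.7660, γ^t·E[r] = 0.865340, running G = 4.146340
t=3: π = [0.2257, 0.2547, 0.2262, 0.2934], E[r] = 1.7733, γ^t·E[r] = 0.608242, running G = 4.754582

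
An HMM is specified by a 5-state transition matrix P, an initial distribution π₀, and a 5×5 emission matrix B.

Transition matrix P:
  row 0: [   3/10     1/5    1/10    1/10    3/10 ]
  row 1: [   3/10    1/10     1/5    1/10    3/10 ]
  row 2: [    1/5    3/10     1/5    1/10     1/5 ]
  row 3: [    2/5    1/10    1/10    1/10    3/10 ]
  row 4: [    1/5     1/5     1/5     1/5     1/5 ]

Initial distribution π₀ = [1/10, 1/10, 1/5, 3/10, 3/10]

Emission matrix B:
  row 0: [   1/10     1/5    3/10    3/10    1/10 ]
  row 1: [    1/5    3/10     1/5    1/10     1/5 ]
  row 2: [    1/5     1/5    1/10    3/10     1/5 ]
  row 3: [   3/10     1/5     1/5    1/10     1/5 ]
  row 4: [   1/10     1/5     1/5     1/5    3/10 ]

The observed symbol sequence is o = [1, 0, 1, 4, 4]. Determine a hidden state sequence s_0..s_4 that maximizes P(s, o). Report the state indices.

path = [4, 3, 0, 4, 4]

t=0: δ = [2.000e-02, 3.000e-02, 4.000e-02, 6.000e-02, 6.000e-02]  (obs o_0=1)
t=1: δ = [2.400e-03, 2.400e-03, 2.400e-03, 3.600e-03, 1.800e-03]  ψ = [3, 2, 4, 4, 3]  (obs o_1=0)
t=2: δ = [2.880e-04, 2.160e-04, 9.600e-05, 7.200e-05, 2.160e-04]  ψ = [3, 2, 1, 3, 3]  (obs o_2=1)
t=3: δ = [8.640e-06, 1.152e-05, 8.640e-06, 8.640e-06, 2.592e-05]  ψ = [0, 0, 1, 4, 0]  (obs o_3=4)
t=4: δ = [5.184e-07, 1.037e-06, 1.037e-06, 1.037e-06, 1.555e-06]  ψ = [4, 4, 4, 4, 4]  (obs o_4=4)
backtrack: best end state = 4; path = [4, 3, 0, 4, 4]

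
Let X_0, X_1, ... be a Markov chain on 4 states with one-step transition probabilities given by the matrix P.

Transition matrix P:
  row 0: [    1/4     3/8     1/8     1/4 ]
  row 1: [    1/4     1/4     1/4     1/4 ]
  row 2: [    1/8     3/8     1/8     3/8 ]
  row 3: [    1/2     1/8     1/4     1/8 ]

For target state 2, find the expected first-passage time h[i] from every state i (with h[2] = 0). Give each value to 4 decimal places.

h = [5.3115, 4.7213, 0.0000, 4.8525]

First-step conditioning: h[2] = 0; for i ≠ 2, h[i] = 1 + Σ_k P[i][k]·h[k].
  h[0] = 1 + 1/4·h[0] + 3/8·h[1] + 1/4·h[3]
  h[1] = 1 + 1/4·h[0] + 1/4·h[1] + 1/4·h[3]
  h[3] = 1 + 1/2·h[0] + 1/8·h[1] + 1/8·h[3]
Solving the 3×3 linear system over states ≠ 2 gives exactly h = [324/61, 288/61, 0, 296/61] (h[2] = 0 is the target).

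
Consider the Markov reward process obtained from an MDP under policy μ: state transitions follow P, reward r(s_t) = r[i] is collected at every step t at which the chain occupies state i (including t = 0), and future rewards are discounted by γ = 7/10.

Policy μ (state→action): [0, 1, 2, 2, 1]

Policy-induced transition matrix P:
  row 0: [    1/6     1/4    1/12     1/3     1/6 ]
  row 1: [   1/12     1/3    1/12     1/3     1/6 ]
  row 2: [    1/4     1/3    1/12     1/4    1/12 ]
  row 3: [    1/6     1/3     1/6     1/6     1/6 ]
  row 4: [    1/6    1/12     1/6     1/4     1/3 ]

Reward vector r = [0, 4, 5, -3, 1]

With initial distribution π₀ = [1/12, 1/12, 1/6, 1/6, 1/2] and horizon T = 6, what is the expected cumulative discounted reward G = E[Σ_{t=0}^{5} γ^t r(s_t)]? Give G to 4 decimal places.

t=0: π = [0.0833, 0.0833, 0.1667, 0.1667, 0.5000], E[r] = 1.1667, γ^t·E[r] = 1.166667, running G = 1.166667
t=1: π = [0.1736, 0.2014, 0.1389, 0.2500, 0.2361], E[r] = 0.9861, γ^t·E[r] = 0.690278, running G = 1.856944
t=2: π = [0.1615, 0.2598, 0.1238, 0.2604, 0.1944], E[r] = 1.0718, γ^t·E[r] = 0.525162, running G = 2.382106
t=3: π = [0.1553, 0.2713, 0.1212, 0.2634, 0.1888], E[r] = 1.0898, γ^t·E[r] = 0.373800, running G = 2.755906
t=4: π = [0.1542, 0.2732, 0.1210, 0.2636, 0.1880], E[r] = 1.0951, γ^t·E[r] = 0.262932, running G = 3.018838
t=5: π = [0.1540, 0.2735, 0.1210, 0.2636, 0.1879], E[r] = 1.0957, γ^t·E[r] = 0.184162, running G = 3.203000

G = 3.2030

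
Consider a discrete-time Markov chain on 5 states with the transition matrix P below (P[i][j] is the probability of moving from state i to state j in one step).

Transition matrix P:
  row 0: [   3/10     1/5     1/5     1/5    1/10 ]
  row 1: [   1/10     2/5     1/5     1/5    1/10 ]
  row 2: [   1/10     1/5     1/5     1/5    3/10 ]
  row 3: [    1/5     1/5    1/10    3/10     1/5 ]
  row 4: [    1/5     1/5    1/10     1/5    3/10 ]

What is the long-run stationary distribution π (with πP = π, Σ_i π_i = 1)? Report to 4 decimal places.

Balance equations π_j = Σ_i π_i·P[i][j]:
  π_0 = 3/10·π_0 + 1/10·π_1 + 1/10·π_2 + 1/5·π_3 + 1/5·π_4
  π_1 = 1/5·π_0 + 2/5·π_1 + 1/5·π_2 + 1/5·π_3 + 1/5·π_4
  π_2 = 1/5·π_0 + 1/5·π_1 + 1/5·π_2 + 1/10·π_3 + 1/10·π_4
  π_3 = 1/5·π_0 + 1/5·π_1 + 1/5·π_2 + 3/10·π_3 + 1/5·π_4
  normalize: π_0 + π_1 + π_2 + π_3 + π_4 = 1
Solving the linear system gives exactly π = [29/164, 1/4, 13/82, 2/9, 71/369].

π = [0.1768, 0.2500, 0.1585, 0.2222, 0.1924]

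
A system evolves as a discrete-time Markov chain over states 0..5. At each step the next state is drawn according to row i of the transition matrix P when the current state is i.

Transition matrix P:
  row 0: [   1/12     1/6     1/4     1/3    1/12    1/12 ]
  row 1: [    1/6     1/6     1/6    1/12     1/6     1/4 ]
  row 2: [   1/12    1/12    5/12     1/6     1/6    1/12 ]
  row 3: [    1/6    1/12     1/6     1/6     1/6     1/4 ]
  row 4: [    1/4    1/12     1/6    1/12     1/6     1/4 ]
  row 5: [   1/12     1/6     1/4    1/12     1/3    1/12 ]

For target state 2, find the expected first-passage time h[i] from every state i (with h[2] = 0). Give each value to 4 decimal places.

First-step conditioning: h[2] = 0; for i ≠ 2, h[i] = 1 + Σ_k P[i][k]·h[k].
  h[0] = 1 + 1/12·h[0] + 1/6·h[1] + 1/3·h[3] + 1/12·h[4] + 1/12·h[5]
  h[1] = 1 + 1/6·h[0] + 1/6·h[1] + 1/12·h[3] + 1/6·h[4] + 1/4·h[5]
  h[3] = 1 + 1/6·h[0] + 1/12·h[1] + 1/6·h[3] + 1/6·h[4] + 1/4·h[5]
  h[4] = 1 + 1/4·h[0] + 1/12·h[1] + 1/12·h[3] + 1/6·h[4] + 1/4·h[5]
  h[5] = 1 + 1/12·h[0] + 1/6·h[1] + 1/12·h[3] + 1/3·h[4] + 1/12·h[5]
Solving the 5×5 linear system over states ≠ 2 gives exactly h = [8136/1703, 8712/1703, 0, 8712/1703, 8664/1703, 8124/1703] (h[2] = 0 is the target).

h = [4.7775, 5.1157, 0.0000, 5.1157, 5.0875, 4.7704]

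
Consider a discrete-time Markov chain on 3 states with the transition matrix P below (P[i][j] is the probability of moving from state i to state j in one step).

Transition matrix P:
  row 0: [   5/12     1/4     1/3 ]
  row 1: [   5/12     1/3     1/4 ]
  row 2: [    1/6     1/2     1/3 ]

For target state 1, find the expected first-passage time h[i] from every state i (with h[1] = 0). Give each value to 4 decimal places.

h = [3.0000, 0.0000, 2.2500]

First-step conditioning: h[1] = 0; for i ≠ 1, h[i] = 1 + Σ_k P[i][k]·h[k].
  h[0] = 1 + 5/12·h[0] + 1/3·h[2]
  h[2] = 1 + 1/6·h[0] + 1/3·h[2]
Solving the 2×2 linear system over states ≠ 1 gives exactly h = [3, 0, 9/4] (h[1] = 0 is the target).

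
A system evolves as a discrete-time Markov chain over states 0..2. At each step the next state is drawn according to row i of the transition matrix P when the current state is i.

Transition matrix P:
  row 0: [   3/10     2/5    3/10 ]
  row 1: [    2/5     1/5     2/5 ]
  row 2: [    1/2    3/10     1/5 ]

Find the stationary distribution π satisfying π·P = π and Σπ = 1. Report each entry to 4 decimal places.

Balance equations π_j = Σ_i π_i·P[i][j]:
  π_0 = 3/10·π_0 + 2/5·π_1 + 1/2·π_2
  π_1 = 2/5·π_0 + 1/5·π_1 + 3/10·π_2
  normalize: π_0 + π_1 + π_2 = 1
Solving the linear system gives exactly π = [52/133, 41/133, 40/133].

π = [0.3910, 0.3083, 0.3008]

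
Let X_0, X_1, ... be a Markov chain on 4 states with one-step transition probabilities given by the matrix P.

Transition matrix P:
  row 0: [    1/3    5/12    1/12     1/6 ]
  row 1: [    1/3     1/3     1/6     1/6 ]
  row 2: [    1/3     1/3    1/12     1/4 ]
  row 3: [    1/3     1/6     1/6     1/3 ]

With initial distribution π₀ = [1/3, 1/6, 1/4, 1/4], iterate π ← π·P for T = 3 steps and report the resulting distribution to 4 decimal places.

π = [0.3333, 0.3253, 0.1281, 0.2132]

t=0: π = [0.3333, 0.1667, 0.2500, 0.2500]
t=1: π = [0.3333, 0.3194, 0.1181, 0.2292]
t=2: π = [0.3333, 0.3229, 0.1291, 0.2147]
t=3: π = [0.3333, 0.3253, 0.1281, 0.2132]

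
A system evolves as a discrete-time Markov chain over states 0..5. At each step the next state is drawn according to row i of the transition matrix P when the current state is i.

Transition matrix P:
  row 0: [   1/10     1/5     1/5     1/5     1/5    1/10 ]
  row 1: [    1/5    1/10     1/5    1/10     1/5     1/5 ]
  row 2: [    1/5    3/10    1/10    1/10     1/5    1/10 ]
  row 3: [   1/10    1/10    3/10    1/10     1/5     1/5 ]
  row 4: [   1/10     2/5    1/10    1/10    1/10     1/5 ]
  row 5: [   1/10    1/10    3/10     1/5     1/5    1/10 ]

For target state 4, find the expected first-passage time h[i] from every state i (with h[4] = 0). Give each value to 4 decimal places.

h = [5.0000, 5.0000, 5.0000, 5.0000, 0.0000, 5.0000]

First-step conditioning: h[4] = 0; for i ≠ 4, h[i] = 1 + Σ_k P[i][k]·h[k].
  h[0] = 1 + 1/10·h[0] + 1/5·h[1] + 1/5·h[2] + 1/5·h[3] + 1/10·h[5]
  h[1] = 1 + 1/5·h[0] + 1/10·h[1] + 1/5·h[2] + 1/10·h[3] + 1/5·h[5]
  h[2] = 1 + 1/5·h[0] + 3/10·h[1] + 1/10·h[2] + 1/10·h[3] + 1/10·h[5]
  h[3] = 1 + 1/10·h[0] + 1/10·h[1] + 3/10·h[2] + 1/10·h[3] + 1/5·h[5]
  h[5] = 1 + 1/10·h[0] + 1/10·h[1] + 3/10·h[2] + 1/5·h[3] + 1/10·h[5]
Solving the 5×5 linear system over states ≠ 4 gives exactly h = [5, 5, 5, 5, 0, 5] (h[4] = 0 is the target).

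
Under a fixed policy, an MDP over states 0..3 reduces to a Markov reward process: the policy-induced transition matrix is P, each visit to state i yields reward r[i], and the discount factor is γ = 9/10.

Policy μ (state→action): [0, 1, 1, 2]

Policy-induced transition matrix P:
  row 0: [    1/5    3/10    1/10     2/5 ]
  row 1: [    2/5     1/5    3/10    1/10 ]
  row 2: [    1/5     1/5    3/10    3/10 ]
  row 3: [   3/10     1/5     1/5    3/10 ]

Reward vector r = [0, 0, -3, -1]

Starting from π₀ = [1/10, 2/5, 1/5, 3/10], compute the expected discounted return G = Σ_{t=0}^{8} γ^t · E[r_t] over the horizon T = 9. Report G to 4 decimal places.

t=0: π = [0.1000, 0.4000, 0.2000, 0.3000], E[r] = -0.9000, γ^t·E[r] = -0.900000, running G = -0.900000
t=1: π = [0.3100, 0.2100, 0.2500, 0.2300], E[r] = -0.9800, γ^t·E[r] = -0.882000, running G = -1.782000
t=2: π = [0.2650, 0.2310, 0.2150, 0.2890], E[r] = -0.9340, γ^t·E[r] = -0.756540, running G = -2.538540
t=3: π = [0.2751, 0.2265, 0.2181, 0.2803], E[r] = -0.9346, γ^t·E[r] = -0.681323, running G = -3.219863
t=4: π = [0.2733, 0.2275, 0.2170, 0.2822], E[r] = -0.9331, γ^t·E[r] = -0.612181, running G = -3.832044
t=5: π = [0.2737, 0.2273, 0.2171, 0.2818], E[r] = -0.9332, γ^t·E[r] = -0.551028, running G = -4.383072
t=6: π = [0.2736, 0.2274, 0.2171, 0.2819], E[r] = -0.9331, γ^t·E[r] = -0.495900, running G = -4.878971
t=7: π = [0.2737, 0.2274, 0.2171, 0.2819], E[r] = -0.9331, γ^t·E[r] = -0.446313, running G = -5.325284
t=8: π = [0.2737, 0.2274, 0.2171, 0.2819], E[r] = -0.9331, γ^t·E[r] = -0.401681, running G = -5.726965

G = -5.7270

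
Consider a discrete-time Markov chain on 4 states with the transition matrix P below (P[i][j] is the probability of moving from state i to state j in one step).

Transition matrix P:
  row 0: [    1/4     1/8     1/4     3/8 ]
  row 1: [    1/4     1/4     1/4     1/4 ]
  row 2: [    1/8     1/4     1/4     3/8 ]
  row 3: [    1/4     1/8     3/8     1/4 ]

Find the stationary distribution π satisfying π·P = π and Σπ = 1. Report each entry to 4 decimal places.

Balance equations π_j = Σ_i π_i·P[i][j]:
  π_0 = 1/4·π_0 + 1/4·π_1 + 1/8·π_2 + 1/4·π_3
  π_1 = 1/8·π_0 + 1/4·π_1 + 1/4·π_2 + 1/8·π_3
  π_2 = 1/4·π_0 + 1/4·π_1 + 1/4·π_2 + 3/8·π_3
  normalize: π_0 + π_1 + π_2 + π_3 = 1
Solving the linear system gives exactly π = [108/505, 93/505, 146/505, 158/505].

π = [0.2139, 0.1842, 0.2891, 0.3129]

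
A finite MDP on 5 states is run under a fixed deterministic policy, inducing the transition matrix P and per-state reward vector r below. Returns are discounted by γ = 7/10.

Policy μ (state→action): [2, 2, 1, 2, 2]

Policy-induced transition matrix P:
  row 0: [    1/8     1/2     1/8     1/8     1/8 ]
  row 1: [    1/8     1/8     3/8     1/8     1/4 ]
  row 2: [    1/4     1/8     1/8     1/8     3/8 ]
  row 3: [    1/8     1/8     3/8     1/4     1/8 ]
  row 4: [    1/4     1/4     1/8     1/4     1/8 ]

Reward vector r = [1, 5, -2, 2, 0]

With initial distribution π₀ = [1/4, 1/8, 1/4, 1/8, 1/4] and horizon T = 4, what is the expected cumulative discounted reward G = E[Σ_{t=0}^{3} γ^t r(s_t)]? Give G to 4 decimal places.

t=0: π = [0.2500, 0.1250, 0.2500, 0.1250, 0.2500], E[r] = 0.6250, γ^t·E[r] = 0.625000, running G = 0.625000
t=1: π = [0.1875, 0.2500, 0.1875, 0.1719, 0.2031], E[r] = 1.4063, γ^t·E[r] = 0.984375, running G = 1.609375
t=2: π = [0.1738, 0.2207, 0.2305, 0.1719, 0.2031], E[r] = 1.1602, γ^t·E[r] = 0.568477, running G = 2.177852
t=3: π = [0.1792, 0.2156, 0.2231, 0.1719, 0.2102], E[r] = 1.1545, γ^t·E[r] = 0.396008, running G = 2.573859

G = 2.5739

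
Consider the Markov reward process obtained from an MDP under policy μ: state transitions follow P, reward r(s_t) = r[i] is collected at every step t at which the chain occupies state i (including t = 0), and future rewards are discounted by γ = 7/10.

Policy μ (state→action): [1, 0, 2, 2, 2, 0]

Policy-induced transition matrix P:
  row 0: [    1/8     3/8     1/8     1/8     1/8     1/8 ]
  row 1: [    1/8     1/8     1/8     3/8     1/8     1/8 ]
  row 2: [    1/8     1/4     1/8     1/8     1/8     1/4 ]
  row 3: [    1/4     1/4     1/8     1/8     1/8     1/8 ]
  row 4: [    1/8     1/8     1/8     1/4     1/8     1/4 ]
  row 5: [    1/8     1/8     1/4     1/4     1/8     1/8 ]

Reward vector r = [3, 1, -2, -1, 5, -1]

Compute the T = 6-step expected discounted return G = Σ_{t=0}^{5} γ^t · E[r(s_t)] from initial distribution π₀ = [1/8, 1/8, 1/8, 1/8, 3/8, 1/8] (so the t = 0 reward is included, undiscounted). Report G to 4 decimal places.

G = 3.0326

t=0: π = [0.1250, 0.1250, 0.1250, 0.1250, 0.3750, 0.1250], E[r] = 1.8750, γ^t·E[r] = 1.875000, running G = 1.875000
t=1: π = [0.1406, 0.1875, 0.1406, 0.2188, 0.1250, 0.1875], E[r] = 0.5469, γ^t·E[r] = 0.382813, running G = 2.257813
t=2: π = [0.1523, 0.2051, 0.1484, 0.2109, 0.1250, 0.1582], E[r] = 0.6211, γ^t·E[r] = 0.304336, running G = 2.562148
t=3: π = [0.1514, 0.2080, 0.1448, 0.2117, 0.1250, 0.1592], E[r] = 0.6267, γ^t·E[r] = 0.214961, running G = 2.777110
t=4: π = [0.1515, 0.2074, 0.1449, 0.2125, 0.1250, 0.1587], E[r] = 0.6257, γ^t·E[r] = 0.150238, running G = 2.927348
t=5: π = [0.1516, 0.2075, 0.1448, 0.2123, 0.1250, 0.1587], E[r] = 0.6265, γ^t·E[r] = 0.105297, running G = 3.032645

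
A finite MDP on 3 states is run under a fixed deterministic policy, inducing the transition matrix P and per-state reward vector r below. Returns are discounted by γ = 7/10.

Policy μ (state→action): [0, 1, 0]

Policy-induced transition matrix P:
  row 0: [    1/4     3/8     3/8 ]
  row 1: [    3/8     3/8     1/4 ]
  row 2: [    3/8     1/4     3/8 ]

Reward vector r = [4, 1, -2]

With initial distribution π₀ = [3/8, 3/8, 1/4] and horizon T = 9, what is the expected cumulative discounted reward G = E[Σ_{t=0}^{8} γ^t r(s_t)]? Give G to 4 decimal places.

G = 3.5767

t=0: π = [0.3750, 0.3750, 0.2500], E[r] = 1.3750, γ^t·E[r] = 1.375000, running G = 1.375000
t=1: π = [0.3281, 0.3438, 0.3281], E[r] = 1.0000, γ^t·E[r] = 0.700000, running G = 2.075000
t=2: π = [0.3340, 0.3340, 0.3320], E[r] = 1.0059, γ^t·E[r] = 0.492871, running G = 2.567871
t=3: π = [0.3333, 0.3335, 0.3333], E[r] = 1.0000, γ^t·E[r] = 0.343000, running G = 2.910871
t=4: π = [0.3333, 0.3333, 0.3333], E[r] = 1.0001, γ^t·E[r] = 0.240122, running G = 3.150993
t=5: π = [0.3333, 0.3333, 0.3333], E[r] = 1.0000, γ^t·E[r] = 0.168070, running G = 3.319063
t=6: π = [0.3333, 0.3333, 0.3333], E[r] = 1.0000, γ^t·E[r] = 0.117649, running G = 3.436712
t=7: π = [0.3333, 0.3333, 0.3333], E[r] = 1.0000, γ^t·E[r] = 0.082354, running G = 3.519067
t=8: π = [0.3333, 0.3333, 0.3333], E[r] = 1.0000, γ^t·E[r] = 0.057648, running G = 3.576715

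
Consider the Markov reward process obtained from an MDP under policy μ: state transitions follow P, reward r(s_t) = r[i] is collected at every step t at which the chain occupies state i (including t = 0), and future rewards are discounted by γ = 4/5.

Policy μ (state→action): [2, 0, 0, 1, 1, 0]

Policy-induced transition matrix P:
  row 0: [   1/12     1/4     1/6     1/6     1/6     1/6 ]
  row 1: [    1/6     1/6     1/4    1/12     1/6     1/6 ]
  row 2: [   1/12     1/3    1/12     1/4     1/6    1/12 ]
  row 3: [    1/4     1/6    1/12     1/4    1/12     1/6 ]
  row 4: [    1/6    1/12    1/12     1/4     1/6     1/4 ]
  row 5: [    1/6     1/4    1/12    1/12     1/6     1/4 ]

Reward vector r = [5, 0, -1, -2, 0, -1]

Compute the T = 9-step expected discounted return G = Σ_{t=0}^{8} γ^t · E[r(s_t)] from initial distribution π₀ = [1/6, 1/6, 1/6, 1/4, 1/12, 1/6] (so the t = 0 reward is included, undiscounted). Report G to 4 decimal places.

G = 0.4332

t=0: π = [0.1667, 0.1667, 0.1667, 0.2500, 0.0833, 0.1667], E[r] = 0.0000, γ^t·E[r] = 0.000000, running G = 0.000000
t=1: π = [0.1597, 0.2153, 0.1250, 0.1806, 0.1458, 0.1736], E[r] = 0.1389, γ^t·E[r] = 0.111111, running G = 0.111111
t=2: π = [0.1580, 0.2031, 0.1325, 0.1719, 0.1516, 0.1829], E[r] = 0.1308, γ^t·E[r] = 0.083704, running G = 0.194815
t=3: π = [0.1568, 0.2045, 0.1304, 0.1725, 0.1523, 0.1835], E[r] = 0.1250, γ^t·E[r] = 0.064025, running G = 0.258840
t=4: π = [0.1571, 0.2041, 0.1305, 0.1723, 0.1523, 0.1838], E[r] = 0.1268, γ^t·E[r] = 0.051923, running G = 0.310762
t=5: π = [0.1571, 0.2041, 0.1304, 0.1723, 0.1523, 0.1838], E[r] = 0.1265, γ^t·E[r] = 0.041455, running G = 0.352217
t=6: π = [0.1571, 0.2041, 0.1304, 0.1723, 0.1523, 0.1838], E[r] = 0.1266, γ^t·E[r] = 0.033177, running G = 0.385394
t=7: π = [0.1571, 0.2041, 0.1304, 0.1723, 0.1523, 0.1838], E[r] = 0.1265, γ^t·E[r] = 0.026539, running G = 0.411933
t=8: π = [0.1571, 0.2041, 0.1304, 0.1723, 0.1523, 0.1838], E[r] = 0.1266, γ^t·E[r] = 0.021232, running G = 0.433165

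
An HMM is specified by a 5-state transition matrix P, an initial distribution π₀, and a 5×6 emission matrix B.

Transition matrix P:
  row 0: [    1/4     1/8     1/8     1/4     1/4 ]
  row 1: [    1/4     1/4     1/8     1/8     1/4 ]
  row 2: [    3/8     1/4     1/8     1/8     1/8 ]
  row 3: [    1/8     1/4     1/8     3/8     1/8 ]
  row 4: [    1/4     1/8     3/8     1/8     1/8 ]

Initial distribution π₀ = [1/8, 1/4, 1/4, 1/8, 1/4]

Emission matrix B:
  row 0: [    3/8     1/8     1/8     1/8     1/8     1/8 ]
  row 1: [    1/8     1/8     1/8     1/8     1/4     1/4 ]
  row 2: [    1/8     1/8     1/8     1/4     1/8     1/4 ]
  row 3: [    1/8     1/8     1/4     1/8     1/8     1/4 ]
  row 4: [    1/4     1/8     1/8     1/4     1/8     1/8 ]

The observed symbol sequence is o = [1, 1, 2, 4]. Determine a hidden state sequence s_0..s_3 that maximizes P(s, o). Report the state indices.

path = [2, 0, 3, 1]

t=0: δ = [1.562e-02, 3.125e-02, 3.125e-02, 1.562e-02, 3.125e-02]  (obs o_0=1)
t=1: δ = [1.465e-03, 9.766e-04, 1.465e-03, 7.324e-04, 9.766e-04]  ψ = [2, 1, 4, 3, 1]  (obs o_1=1)
t=2: δ = [6.866e-05, 4.578e-05, 4.578e-05, 9.155e-05, 4.578e-05]  ψ = [2, 2, 4, 0, 0]  (obs o_2=2)
t=3: δ = [2.146e-06, 5.722e-06, 2.146e-06, 4.292e-06, 2.146e-06]  ψ = [0, 3, 4, 3, 0]  (obs o_3=4)
backtrack: best end state = 1; path = [2, 0, 3, 1]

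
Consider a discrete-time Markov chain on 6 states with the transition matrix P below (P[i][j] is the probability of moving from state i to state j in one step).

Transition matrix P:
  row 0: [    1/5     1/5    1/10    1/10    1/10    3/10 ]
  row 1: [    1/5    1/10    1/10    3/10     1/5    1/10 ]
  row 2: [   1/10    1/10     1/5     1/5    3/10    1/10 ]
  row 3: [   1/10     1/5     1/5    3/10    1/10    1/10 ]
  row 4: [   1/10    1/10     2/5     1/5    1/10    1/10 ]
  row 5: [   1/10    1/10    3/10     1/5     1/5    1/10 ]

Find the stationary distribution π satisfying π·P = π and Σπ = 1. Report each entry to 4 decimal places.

π = [0.1261, 0.1349, 0.2204, 0.2232, 0.1701, 0.1252]

Balance equations π_j = Σ_i π_i·P[i][j]:
  π_0 = 1/5·π_0 + 1/5·π_1 + 1/10·π_2 + 1/10·π_3 + 1/10·π_4 + 1/10·π_5
  π_1 = 1/5·π_0 + 1/10·π_1 + 1/10·π_2 + 1/5·π_3 + 1/10·π_4 + 1/10·π_5
  π_2 = 1/10·π_0 + 1/10·π_1 + 1/5·π_2 + 1/5·π_3 + 2/5·π_4 + 3/10·π_5
  π_3 = 1/10·π_0 + 3/10·π_1 + 1/5·π_2 + 3/10·π_3 + 1/5·π_4 + 1/5·π_5
  π_4 = 1/10·π_0 + 1/5·π_1 + 3/10·π_2 + 1/10·π_3 + 1/10·π_4 + 1/5·π_5
  normalize: π_0 + π_1 + π_2 + π_3 + π_4 + π_5 = 1
Solving the linear system gives exactly π = [100/793, 107/793, 20977/95160, 177/793, 16187/95160, 993/7930].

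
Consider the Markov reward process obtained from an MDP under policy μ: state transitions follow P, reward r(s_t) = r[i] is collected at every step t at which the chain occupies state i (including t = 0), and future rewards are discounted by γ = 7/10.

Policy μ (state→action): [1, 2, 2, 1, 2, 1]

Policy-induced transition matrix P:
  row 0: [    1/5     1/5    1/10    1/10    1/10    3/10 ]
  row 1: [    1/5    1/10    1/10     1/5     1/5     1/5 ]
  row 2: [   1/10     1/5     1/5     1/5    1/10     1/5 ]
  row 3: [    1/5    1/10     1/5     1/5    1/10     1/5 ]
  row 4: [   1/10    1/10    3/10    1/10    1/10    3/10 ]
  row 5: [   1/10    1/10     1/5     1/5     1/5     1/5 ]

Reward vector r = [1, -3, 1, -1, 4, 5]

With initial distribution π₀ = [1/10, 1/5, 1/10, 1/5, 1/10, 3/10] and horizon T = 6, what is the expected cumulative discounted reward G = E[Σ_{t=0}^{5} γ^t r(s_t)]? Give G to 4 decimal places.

t=0: π = [0.1000, 0.2000, 0.1000, 0.2000, 0.1000, 0.3000], E[r] = 1.3000, γ^t·E[r] = 1.300000, running G = 1.300000
t=1: π = [0.1500, 0.1200, 0.1800, 0.1800, 0.1500, 0.2200], E[r] = 1.4900, γ^t·E[r] = 1.043000, running G = 2.343000
t=2: π = [0.1450, 0.1330, 0.1880, 0.1700, 0.1340, 0.2300], E[r] = 1.4500, γ^t·E[r] = 0.710500, running G = 3.053500
t=3: π = [0.1448, 0.1333, 0.1856, 0.1721, 0.1363, 0.2279], E[r] = 1.4431, γ^t·E[r] = 0.494983, running G = 3.548483
t=4: π = [0.1450, 0.1330, 0.1858, 0.1719, 0.1361, 0.2281], E[r] = 1.4449, γ^t·E[r] = 0.346911, running G = 3.895394
t=5: π = [0.1450, 0.1331, 0.1858, 0.1719, 0.1361, 0.2281], E[r] = 1.4447, γ^t·E[r] = 0.242810, running G = 4.138204

G = 4.1382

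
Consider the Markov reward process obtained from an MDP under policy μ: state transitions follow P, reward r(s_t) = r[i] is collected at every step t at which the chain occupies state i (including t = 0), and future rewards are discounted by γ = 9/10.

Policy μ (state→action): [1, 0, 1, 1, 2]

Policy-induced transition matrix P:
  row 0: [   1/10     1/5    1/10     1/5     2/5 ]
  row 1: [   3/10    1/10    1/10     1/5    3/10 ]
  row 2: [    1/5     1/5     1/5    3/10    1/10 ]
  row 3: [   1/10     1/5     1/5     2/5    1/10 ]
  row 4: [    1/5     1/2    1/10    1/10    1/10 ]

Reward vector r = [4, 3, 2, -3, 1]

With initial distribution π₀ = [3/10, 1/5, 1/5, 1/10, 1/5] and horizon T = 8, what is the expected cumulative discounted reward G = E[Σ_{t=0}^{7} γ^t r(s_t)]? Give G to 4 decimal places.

t=0: π = [0.3000, 0.2000, 0.2000, 0.1000, 0.2000], E[r] = 2.1000, γ^t·E[r] = 2.100000, running G = 2.100000
t=1: π = [0.1800, 0.2400, 0.1300, 0.2200, 0.2300], E[r] = 1.2700, γ^t·E[r] = 1.143000, running G = 3.243000
t=2: π = [0.1840, 0.2450, 0.1350, 0.2340, 0.2020], E[r] = 1.2410, γ^t·E[r] = 1.005210, running G = 4.248210
t=3: π = [0.1827, 0.2361, 0.1369, 0.2401, 0.2042], E[r] = 1.1968, γ^t·E[r] = 0.872467, running G = 5.120677
t=4: π = [0.1813, 0.2377, 0.1377, 0.2413, 0.2020], E[r] = 1.1918, γ^t·E[r] = 0.781960, running G = 5.902637
t=5: π = [0.1815, 0.2368, 0.1379, 0.2418, 0.2019], E[r] = 1.1888, γ^t·E[r] = 0.701972, running G = 6.604609
t=6: π = [0.1814, 0.2369, 0.1380, 0.2420, 0.2018], E[r] = 1.1880, γ^t·E[r] = 0.631335, running G = 7.235944
t=7: π = [0.1814, 0.2369, 0.1380, 0.2420, 0.2018], E[r] = 1.1877, γ^t·E[r] = 0.568097, running G = 7.804041

G = 7.8040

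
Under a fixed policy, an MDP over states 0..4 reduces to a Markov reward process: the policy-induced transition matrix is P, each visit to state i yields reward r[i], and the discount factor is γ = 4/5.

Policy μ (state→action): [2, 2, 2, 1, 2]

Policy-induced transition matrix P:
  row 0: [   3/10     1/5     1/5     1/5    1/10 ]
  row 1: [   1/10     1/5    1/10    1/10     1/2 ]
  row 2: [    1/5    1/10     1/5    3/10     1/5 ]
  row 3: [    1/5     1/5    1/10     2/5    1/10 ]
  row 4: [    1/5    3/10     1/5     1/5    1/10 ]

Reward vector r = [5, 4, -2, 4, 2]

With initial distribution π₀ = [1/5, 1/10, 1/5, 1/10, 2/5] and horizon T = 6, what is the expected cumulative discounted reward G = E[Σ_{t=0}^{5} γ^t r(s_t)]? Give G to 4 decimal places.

G = 9.8672

t=0: π = [0.2000, 0.1000, 0.2000, 0.1000, 0.4000], E[r] = 2.2000, γ^t·E[r] = 2.200000, running G = 2.200000
t=1: π = [0.2100, 0.2200, 0.1800, 0.2300, 0.1600], E[r] = 2.8100, γ^t·E[r] = 2.248000, running G = 4.448000
t=2: π = [0.1990, 0.1980, 0.1550, 0.2420, 0.2060], E[r] = 2.8570, γ^t·E[r] = 1.828480, running G = 6.276480
t=3: π = [0.2001, 0.2051, 0.1560, 0.2441, 0.1947], E[r] = 2.8747, γ^t·E[r] = 1.471846, running G = 7.748326
t=4: π = [0.1995, 0.2039, 0.1551, 0.2439, 0.1976], E[r] = 2.8737, γ^t·E[r] = 1.177084, running G = 8.925410
t=5: π = [0.1996, 0.2043, 0.1552, 0.2439, 0.1971], E[r] = 2.8741, γ^t·E[r] = 0.941791, running G = 9.867202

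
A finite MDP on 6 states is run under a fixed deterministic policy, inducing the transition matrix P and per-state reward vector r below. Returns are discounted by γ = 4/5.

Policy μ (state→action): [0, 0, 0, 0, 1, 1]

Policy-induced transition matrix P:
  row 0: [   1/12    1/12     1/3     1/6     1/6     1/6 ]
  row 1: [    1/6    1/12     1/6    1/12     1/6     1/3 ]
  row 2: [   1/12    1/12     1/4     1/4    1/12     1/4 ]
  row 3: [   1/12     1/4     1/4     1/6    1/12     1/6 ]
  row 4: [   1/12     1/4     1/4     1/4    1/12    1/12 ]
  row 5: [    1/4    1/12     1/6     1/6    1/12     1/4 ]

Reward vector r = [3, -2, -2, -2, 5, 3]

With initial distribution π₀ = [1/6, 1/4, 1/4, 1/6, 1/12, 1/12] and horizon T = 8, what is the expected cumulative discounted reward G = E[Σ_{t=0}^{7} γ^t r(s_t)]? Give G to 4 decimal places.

t=0: π = [0.1667, 0.2500, 0.2500, 0.1667, 0.0833, 0.0833], E[r] = -0.1667, γ^t·E[r] = -0.166667, running G = -0.166667
t=1: π = [0.1181, 0.1250, 0.2361, 0.1736, 0.1181, 0.2292], E[r] = 0.5625, γ^t·E[r] = 0.450000, running G = 0.283333
t=2: π = [0.1319, 0.1319, 0.2303, 0.1858, 0.1036, 0.2164], E[r] = 0.4670, γ^t·E[r] = 0.298889, running G = 0.582222
t=3: π = [0.1304, 0.1316, 0.2320, 0.1835, 0.1053, 0.2173], E[r] = 0.4755, γ^t·E[r] = 0.243481, running G = 0.825704
t=4: π = [0.1305, 0.1315, 0.2318, 0.1838, 0.1052, 0.2173], E[r] = 0.4749, γ^t·E[r] = 0.194530, running G = 1.020234
t=5: π = [0.1305, 0.1315, 0.2318, 0.1838, 0.1052, 0.2172], E[r] = 0.4748, γ^t·E[r] = 0.155589, running G = 1.175822
t=6: π = [0.1305, 0.1315, 0.2318, 0.1838, 0.1052, 0.2172], E[r] = 0.4748, γ^t·E[r] = 0.124479, running G = 1.300301
t=7: π = [0.1305, 0.1315, 0.2318, 0.1838, 0.1052, 0.2172], E[r] = 0.4748, γ^t·E[r] = 0.099582, running G = 1.399883

G = 1.3999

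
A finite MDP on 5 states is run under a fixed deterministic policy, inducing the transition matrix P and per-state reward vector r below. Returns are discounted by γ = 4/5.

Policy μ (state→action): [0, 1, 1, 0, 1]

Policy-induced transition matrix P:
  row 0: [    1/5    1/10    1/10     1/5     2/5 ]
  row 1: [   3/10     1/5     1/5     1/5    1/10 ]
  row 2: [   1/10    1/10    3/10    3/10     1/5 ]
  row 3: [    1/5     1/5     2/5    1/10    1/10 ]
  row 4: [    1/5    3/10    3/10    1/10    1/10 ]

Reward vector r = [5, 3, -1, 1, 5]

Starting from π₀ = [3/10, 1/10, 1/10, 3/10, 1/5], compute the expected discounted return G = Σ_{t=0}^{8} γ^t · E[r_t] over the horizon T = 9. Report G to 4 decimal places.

t=0: π = [0.3000, 0.1000, 0.1000, 0.3000, 0.2000], E[r] = 3.0000, γ^t·E[r] = 3.000000, running G = 3.000000
t=1: π = [0.2000, 0.1800, 0.2600, 0.1600, 0.2000], E[r] = 2.4400, γ^t·E[r] = 1.952000, running G = 4.952000
t=2: π = [0.1920, 0.1740, 0.2580, 0.1900, 0.1860], E[r] = 2.3440, γ^t·E[r] = 1.500160, running G = 6.452160
t=3: π = [0.1916, 0.1736, 0.2632, 0.1882, 0.1834], E[r] = 2.3208, γ^t·E[r] = 1.188250, running G = 7.640410
t=4: π = [0.1910, 0.1729, 0.2631, 0.1892, 0.1838], E[r] = 2.3188, γ^t·E[r] = 0.949780, running G = 8.590190
t=5: π = [0.1910, 0.1730, 0.2634, 0.1890, 0.1836], E[r] = 2.3175, γ^t·E[r] = 0.759389, running G = 9.349579
t=6: π = [0.1910, 0.1729, 0.2634, 0.1891, 0.1836], E[r] = 2.3174, γ^t·E[r] = 0.607486, running G = 9.957065
t=7: π = [0.1910, 0.1729, 0.2634, 0.1891, 0.1836], E[r] = 2.3173, γ^t·E[r] = 0.485977, running G = 10.443042
t=8: π = [0.1910, 0.1729, 0.2634, 0.1891, 0.1836], E[r] = 2.3173, γ^t·E[r] = 0.388781, running G = 10.831823

G = 10.8318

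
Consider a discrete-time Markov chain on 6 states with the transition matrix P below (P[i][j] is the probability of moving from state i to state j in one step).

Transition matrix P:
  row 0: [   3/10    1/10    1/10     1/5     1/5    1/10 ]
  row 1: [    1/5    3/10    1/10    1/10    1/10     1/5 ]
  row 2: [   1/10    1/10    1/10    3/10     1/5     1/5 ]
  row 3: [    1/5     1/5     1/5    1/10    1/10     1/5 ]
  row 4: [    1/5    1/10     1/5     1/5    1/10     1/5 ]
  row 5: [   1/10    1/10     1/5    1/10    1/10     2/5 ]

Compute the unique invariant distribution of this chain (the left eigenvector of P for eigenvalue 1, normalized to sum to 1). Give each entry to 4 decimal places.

Balance equations π_j = Σ_i π_i·P[i][j]:
  π_0 = 3/10·π_0 + 1/5·π_1 + 1/10·π_2 + 1/5·π_3 + 1/5·π_4 + 1/10·π_5
  π_1 = 1/10·π_0 + 3/10·π_1 + 1/10·π_2 + 1/5·π_3 + 1/10·π_4 + 1/10·π_5
  π_2 = 1/10·π_0 + 1/10·π_1 + 1/10·π_2 + 1/5·π_3 + 1/5·π_4 + 1/5·π_5
  π_3 = 1/5·π_0 + 1/10·π_1 + 3/10·π_2 + 1/10·π_3 + 1/5·π_4 + 1/10·π_5
  π_4 = 1/5·π_0 + 1/10·π_1 + 1/5·π_2 + 1/10·π_3 + 1/10·π_4 + 1/10·π_5
  normalize: π_0 + π_1 + π_2 + π_3 + π_4 + π_5 = 1
Solving the linear system gives exactly π = [12398/68867, 10001/68867, 10485/68867, 11141/68867, 9175/68867, 15667/68867].

π = [0.1800, 0.1452, 0.1522, 0.1618, 0.1332, 0.2275]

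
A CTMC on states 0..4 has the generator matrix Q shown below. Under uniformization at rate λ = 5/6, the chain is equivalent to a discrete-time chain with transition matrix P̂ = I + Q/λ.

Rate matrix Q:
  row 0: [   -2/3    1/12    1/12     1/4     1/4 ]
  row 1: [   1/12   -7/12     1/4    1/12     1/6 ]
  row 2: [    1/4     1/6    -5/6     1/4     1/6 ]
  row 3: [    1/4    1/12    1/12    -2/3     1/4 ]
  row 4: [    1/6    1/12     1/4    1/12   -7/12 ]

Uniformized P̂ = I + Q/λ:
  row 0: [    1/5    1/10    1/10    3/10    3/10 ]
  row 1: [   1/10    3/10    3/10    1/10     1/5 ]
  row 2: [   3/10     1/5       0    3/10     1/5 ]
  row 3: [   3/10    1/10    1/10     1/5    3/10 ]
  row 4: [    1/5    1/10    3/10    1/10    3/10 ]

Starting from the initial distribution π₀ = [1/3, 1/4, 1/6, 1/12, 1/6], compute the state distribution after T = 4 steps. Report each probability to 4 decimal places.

π = [0.2217, 0.1460, 0.1664, 0.1973, 0.2687]

t=0: π = [0.3333, 0.2500, 0.1667, 0.0833, 0.1667]
t=1: π = [0.2000, 0.1667, 0.1667, 0.2083, 0.2583]
t=2: π = [0.2208, 0.1500, 0.1683, 0.1942, 0.2667]
t=3: π = [0.2213, 0.1468, 0.1665, 0.1973, 0.2682]
t=4: π = [0.2217, 0.1460, 0.1664, 0.1973, 0.2687]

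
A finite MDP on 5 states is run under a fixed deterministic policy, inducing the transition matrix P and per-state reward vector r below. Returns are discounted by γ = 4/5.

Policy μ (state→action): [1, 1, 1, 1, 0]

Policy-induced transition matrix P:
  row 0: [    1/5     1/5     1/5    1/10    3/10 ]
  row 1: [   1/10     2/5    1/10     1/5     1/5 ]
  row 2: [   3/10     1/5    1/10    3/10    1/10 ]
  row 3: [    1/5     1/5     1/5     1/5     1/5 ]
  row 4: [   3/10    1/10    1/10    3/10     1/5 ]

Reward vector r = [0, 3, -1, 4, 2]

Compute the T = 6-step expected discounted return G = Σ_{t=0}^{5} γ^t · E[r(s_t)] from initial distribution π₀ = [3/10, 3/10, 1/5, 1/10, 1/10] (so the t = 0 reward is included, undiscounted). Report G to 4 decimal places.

t=0: π = [0.3000, 0.3000, 0.2000, 0.1000, 0.1000], E[r] = 1.3000, γ^t·E[r] = 1.300000, running G = 1.300000
t=1: π = [0.2000, 0.2500, 0.1400, 0.2000, 0.2100], E[r] = 1.8300, γ^t·E[r] = 1.464000, running G = 2.764000
t=2: π = [0.2100, 0.2290, 0.1400, 0.2150, 0.2060], E[r] = 1.8190, γ^t·E[r] = 1.164160, running G = 3.928160
t=3: π = [0.2117, 0.2252, 0.1425, 0.2136, 0.2070], E[r] = 1.8015, γ^t·E[r] = 0.922368, running G = 4.850528
t=4: π = [0.2124, 0.2243, 0.1425, 0.2138, 0.2069], E[r] = 1.7995, γ^t·E[r] = 0.737055, running G = 5.587583
t=5: π = [0.2125, 0.2242, 0.1426, 0.2137, 0.2070], E[r] = 1.7987, γ^t·E[r] = 0.589396, running G = 6.176979

G = 6.1770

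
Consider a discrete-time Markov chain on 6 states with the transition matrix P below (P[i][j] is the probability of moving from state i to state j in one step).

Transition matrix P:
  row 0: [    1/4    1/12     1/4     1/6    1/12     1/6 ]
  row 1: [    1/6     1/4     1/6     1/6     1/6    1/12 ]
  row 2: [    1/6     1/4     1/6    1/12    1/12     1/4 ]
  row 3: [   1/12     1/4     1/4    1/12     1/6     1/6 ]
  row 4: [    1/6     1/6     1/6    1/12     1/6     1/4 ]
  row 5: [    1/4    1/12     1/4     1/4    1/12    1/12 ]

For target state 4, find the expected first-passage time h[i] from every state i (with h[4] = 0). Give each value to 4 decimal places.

h = [9.0734, 8.1803, 8.9953, 8.2381, 0.0000, 9.0092]

First-step conditioning: h[4] = 0; for i ≠ 4, h[i] = 1 + Σ_k P[i][k]·h[k].
  h[0] = 1 + 1/4·h[0] + 1/12·h[1] + 1/4·h[2] + 1/6·h[3] + 1/6·h[5]
  h[1] = 1 + 1/6·h[0] + 1/4·h[1] + 1/6·h[2] + 1/6·h[3] + 1/12·h[5]
  h[2] = 1 + 1/6·h[0] + 1/4·h[1] + 1/6·h[2] + 1/12·h[3] + 1/4·h[5]
  h[3] = 1 + 1/12·h[0] + 1/4·h[1] + 1/4·h[2] + 1/12·h[3] + 1/6·h[5]
  h[5] = 1 + 1/4·h[0] + 1/12·h[1] + 1/4·h[2] + 1/4·h[3] + 1/12·h[5]
Solving the 5×5 linear system over states ≠ 4 gives exactly h = [133860/14753, 120684/14753, 132708/14753, 121536/14753, 0, 132912/14753] (h[4] = 0 is the target).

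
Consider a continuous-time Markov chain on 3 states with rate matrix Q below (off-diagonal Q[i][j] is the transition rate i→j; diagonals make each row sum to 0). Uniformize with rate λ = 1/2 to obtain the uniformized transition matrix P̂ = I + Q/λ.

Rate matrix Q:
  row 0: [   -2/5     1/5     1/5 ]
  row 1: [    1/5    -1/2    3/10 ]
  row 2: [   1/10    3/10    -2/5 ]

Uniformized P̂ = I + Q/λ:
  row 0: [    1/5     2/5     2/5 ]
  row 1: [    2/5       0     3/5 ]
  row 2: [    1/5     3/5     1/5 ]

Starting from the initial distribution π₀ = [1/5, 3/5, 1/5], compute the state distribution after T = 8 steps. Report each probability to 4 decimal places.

π = [0.2677, 0.3430, 0.3893]

t=0: π = [0.2000, 0.6000, 0.2000]
t=1: π = [0.3200, 0.2000, 0.4800]
t=2: π = [0.2400, 0.4160, 0.3440]
t=3: π = [0.2832, 0.3024, 0.4144]
t=4: π = [0.2605, 0.3619, 0.3776]
t=5: π = [0.2724, 0.3308, 0.3969]
t=6: π = [0.2662, 0.3471, 0.3868]
t=7: π = [0.2694, 0.3385, 0.3921]
t=8: π = [0.2677, 0.3430, 0.3893]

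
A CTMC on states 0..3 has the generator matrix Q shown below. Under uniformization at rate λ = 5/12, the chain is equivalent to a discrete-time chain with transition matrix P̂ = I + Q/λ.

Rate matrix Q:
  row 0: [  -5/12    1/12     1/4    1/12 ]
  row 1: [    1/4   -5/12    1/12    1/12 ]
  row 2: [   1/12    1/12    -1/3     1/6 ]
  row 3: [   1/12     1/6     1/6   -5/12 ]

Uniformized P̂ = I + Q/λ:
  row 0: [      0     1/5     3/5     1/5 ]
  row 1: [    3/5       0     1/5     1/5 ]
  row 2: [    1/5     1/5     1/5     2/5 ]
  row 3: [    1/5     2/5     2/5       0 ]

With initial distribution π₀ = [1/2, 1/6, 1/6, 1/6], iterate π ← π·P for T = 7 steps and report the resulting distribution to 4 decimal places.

π = [0.2342, 0.2041, 0.3390, 0.2227]

t=0: π = [0.5000, 0.1667, 0.1667, 0.1667]
t=1: π = [0.1667, 0.2000, 0.4333, 0.2000]
t=2: π = [0.2467, 0.2000, 0.3067, 0.2467]
t=3: π = [0.2307, 0.2093, 0.3480, 0.2120]
t=4: π = [0.2376, 0.2005, 0.3347, 0.2272]
t=5: π = [0.2327, 0.2053, 0.3405, 0.2215]
t=6: π = [0.2356, 0.2032, 0.3374, 0.2238]
t=7: π = [0.2342, 0.2041, 0.3390, 0.2227]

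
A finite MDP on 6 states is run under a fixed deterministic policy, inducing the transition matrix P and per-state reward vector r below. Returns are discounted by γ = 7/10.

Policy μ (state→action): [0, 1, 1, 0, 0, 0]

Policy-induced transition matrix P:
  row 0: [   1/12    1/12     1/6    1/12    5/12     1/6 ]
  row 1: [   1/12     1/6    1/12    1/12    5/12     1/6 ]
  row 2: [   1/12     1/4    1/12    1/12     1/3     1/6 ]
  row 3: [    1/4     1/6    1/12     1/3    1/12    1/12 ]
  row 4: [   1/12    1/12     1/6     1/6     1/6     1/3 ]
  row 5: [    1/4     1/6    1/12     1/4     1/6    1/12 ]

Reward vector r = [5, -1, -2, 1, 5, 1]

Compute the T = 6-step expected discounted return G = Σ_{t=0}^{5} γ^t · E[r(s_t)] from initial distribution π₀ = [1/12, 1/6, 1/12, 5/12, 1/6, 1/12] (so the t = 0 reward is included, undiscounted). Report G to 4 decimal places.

G = 5.1112

t=0: π = [0.0833, 0.1667, 0.0833, 0.4167, 0.1667, 0.0833], E[r] = 1.4167, γ^t·E[r] = 1.416667, running G = 1.416667
t=1: π = [0.1667, 0.1528, 0.1042, 0.2153, 0.2083, 0.1528], E[r] = 1.8819, γ^t·E[r] = 1.317361, running G = 2.734028
t=2: π = [0.1447, 0.1441, 0.1146, 0.1800, 0.2459, 0.1707], E[r] = 1.9306, γ^t·E[r] = 0.945972, running G = 3.680000
t=3: π = [0.1418, 0.1437, 0.1159, 0.1773, 0.2430, 0.1784], E[r] = 1.9040, γ^t·E[r] = 0.653066, running G = 4.333066
t=4: π = [0.1426, 0.1443, 0.1154, 0.1776, 0.2426, 0.1775], E[r] = 1.9060, γ^t·E[r] = 0.457640, running G = 4.790707
t=5: π = [0.1425, 0.1442, 0.1154, 0.1775, 0.2428, 0.1775], E[r] = 1.9067, γ^t·E[r] = 0.320460, running G = 5.111166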